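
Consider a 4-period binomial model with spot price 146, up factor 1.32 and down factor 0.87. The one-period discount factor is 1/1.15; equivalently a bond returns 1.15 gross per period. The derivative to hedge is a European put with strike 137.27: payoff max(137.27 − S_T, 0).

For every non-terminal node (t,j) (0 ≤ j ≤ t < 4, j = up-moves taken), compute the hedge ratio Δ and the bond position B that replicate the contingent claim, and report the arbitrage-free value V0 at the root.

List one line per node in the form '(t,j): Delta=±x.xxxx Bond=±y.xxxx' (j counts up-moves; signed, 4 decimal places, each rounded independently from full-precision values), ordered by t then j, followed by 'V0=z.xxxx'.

(0,0): Delta=-0.0510 Bond=8.8618
(1,0): Delta=-0.1461 Bond=22.2779
(1,1): Delta=-0.0129 Bond=2.8526
(2,0): Delta=-0.3986 Bond=53.5142
(2,1): Delta=-0.0451 Bond=8.6836
(2,2): Delta=0.0000 Bond=0.0000
(3,0): Delta=-1.0000 Bond=119.3652
(3,1): Delta=-0.1579 Bond=26.4339
(3,2): Delta=0.0000 Bond=0.0000
(3,3): Delta=0.0000 Bond=0.0000
V0=1.4196

No-arbitrage ⇒ martingale measure with p* = (R−d)/(u−d) = 0.6222.
At expiry t=4: V(4,0)=53.6269, V(4,1)=10.3633, V(4,2)=0.0000, V(4,3)=0.0000, V(4,4)=0.0000
  t=3,j=0: stock 96.1414 → up 126.9067 (V=10.3633), down 83.6431 (V=53.6269). Price 23.2238; hedge Δ=-1.0000, bond B=119.3652.
  t=3,j=1: stock 145.8698 → up 192.5481 (V=0.0000), down 126.9067 (V=10.3633). Price 3.4044; hedge Δ=-0.1579, bond B=26.4339.
  t=3,j=2: stock 221.3196 → up 292.1419 (V=0.0000), down 192.5481 (V=0.0000). Price 0.0000; hedge Δ=0.0000, bond B=0.0000.
  t=3,j=3: stock 335.7953 → up 443.2498 (V=0.0000), down 292.1419 (V=0.0000). Price 0.0000; hedge Δ=0.0000, bond B=0.0000.
  t=2,j=0: stock 110.5074 → up 145.8698 (V=3.4044), down 96.1414 (V=23.2238). Price 9.4710; hedge Δ=-0.3986, bond B=53.5142.
  t=2,j=1: stock 167.6664 → up 221.3196 (V=0.0000), down 145.8698 (V=3.4044). Price 1.1183; hedge Δ=-0.0451, bond B=8.6836.
  t=2,j=2: stock 254.3904 → up 335.7953 (V=0.0000), down 221.3196 (V=0.0000). Price 0.0000; hedge Δ=0.0000, bond B=0.0000.
  t=1,j=0: stock 127.0200 → up 167.6664 (V=1.1183), down 110.5074 (V=9.4710). Price 3.7164; hedge Δ=-0.1461, bond B=22.2779.
  t=1,j=1: stock 192.7200 → up 254.3904 (V=0.0000), down 167.6664 (V=1.1183). Price 0.3674; hedge Δ=-0.0129, bond B=2.8526.
  t=0,j=0: stock 146.0000 → up 192.7200 (V=0.3674), down 127.0200 (V=3.7164). Price 1.4196; hedge Δ=-0.0510, bond B=8.8618.
The time-0 hedge costs 1.4196, which is the no-arbitrage price.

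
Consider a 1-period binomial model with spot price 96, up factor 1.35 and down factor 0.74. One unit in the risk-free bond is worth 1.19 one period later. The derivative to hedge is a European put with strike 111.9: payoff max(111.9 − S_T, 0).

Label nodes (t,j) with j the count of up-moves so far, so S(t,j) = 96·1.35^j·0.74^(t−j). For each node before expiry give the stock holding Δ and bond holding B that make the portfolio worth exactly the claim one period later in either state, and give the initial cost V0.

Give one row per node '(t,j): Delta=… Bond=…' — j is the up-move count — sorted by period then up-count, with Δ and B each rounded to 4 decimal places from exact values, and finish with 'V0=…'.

(0,0): Delta=-0.6977 Bond=75.9898
V0=9.0062

Since d<R<u, set p* = (R−d)/(u−d) = 0.7377; price each node as the discounted p*-expectation of its children.
At expiry t=1: V(1,0)=40.8600, V(1,1)=0.0000
(0,0): S=96.0000. Δ = (V_up−V_dn)/(S_up−S_dn) = (0.0000−40.8600)/(129.6000−71.0400) = -0.6977. V = [p*·0.0000 + (1−p*)·40.8600]/1.19 = 9.0062. B = V − Δ·S = 75.9898.
Root portfolio cost Δ·96+B reproduces V0=9.0062.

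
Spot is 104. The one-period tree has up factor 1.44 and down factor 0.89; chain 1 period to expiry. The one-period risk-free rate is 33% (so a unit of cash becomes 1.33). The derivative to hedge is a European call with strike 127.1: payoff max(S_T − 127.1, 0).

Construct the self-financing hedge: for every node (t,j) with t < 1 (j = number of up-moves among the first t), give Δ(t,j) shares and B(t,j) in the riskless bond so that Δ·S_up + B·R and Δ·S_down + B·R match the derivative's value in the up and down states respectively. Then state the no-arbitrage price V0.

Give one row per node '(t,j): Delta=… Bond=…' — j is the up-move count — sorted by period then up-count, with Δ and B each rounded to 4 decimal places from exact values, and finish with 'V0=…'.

No-arbitrage ⇒ martingale measure with p* = (R−d)/(u−d) = 0.8000.
Terminal values V(1,·): V(1,0)=0.0000, V(1,1)=22.6600
  t=0,j=0: stock 104.0000 → up 149.7600 (V=22.6600), down 92.5600 (V=0.0000). Price 13.6301; hedge Δ=0.3962, bond B=-27.5699.
Self-financing check: at every node Δ·S+B equals the discounted successor values.

(0,0): Delta=0.3962 Bond=-27.5699
V0=13.6301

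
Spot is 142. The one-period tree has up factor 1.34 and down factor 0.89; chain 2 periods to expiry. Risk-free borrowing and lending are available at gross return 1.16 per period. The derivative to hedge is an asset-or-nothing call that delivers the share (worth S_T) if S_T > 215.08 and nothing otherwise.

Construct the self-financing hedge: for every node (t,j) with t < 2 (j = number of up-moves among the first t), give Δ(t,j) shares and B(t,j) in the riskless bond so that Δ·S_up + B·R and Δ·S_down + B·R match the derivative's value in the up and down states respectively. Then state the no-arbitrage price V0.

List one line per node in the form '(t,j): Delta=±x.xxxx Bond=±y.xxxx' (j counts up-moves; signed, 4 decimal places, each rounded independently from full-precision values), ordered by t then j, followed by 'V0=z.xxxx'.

No-arbitrage ⇒ martingale measure with p* = (R−d)/(u−d) = 0.6000.
At expiry t=2: V(2,0)=0.0000, V(2,1)=0.0000, V(2,2)=254.9752
Node (1,0) S=126.3800: V=(p*·0.0000+(1−p*)·0.0000)/1.16=0.0000; Δ=(0.0000−0.0000)/(169.3492−112.4782)=0.0000; B=V−Δ·S=0.0000
Node (1,1) S=190.2800: V=(p*·254.9752+(1−p*)·0.0000)/1.16=131.8837; Δ=(254.9752−0.0000)/(254.9752−169.3492)=2.9778; B=V−Δ·S=-434.7278
Node (0,0) S=142.0000: V=(p*·131.8837+(1−p*)·0.0000)/1.16=68.2157; Δ=(131.8837−0.0000)/(190.2800−126.3800)=2.0639; B=V−Δ·S=-224.8592
Check: Δ(0,0)·S0 + B(0,0) = 68.2157 = V0.

(0,0): Delta=2.0639 Bond=-224.8592
(1,0): Delta=0.0000 Bond=0.0000
(1,1): Delta=2.9778 Bond=-434.7278
V0=68.2157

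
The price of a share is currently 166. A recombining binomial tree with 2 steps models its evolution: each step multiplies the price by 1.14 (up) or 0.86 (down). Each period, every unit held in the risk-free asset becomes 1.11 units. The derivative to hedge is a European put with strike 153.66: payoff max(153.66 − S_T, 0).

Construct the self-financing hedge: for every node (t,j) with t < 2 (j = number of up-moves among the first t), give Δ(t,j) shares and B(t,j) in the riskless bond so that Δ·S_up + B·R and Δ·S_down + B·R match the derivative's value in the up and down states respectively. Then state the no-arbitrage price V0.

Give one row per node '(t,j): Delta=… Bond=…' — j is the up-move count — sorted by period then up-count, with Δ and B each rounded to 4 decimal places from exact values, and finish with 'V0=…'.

Since d<R<u, set p* = (R−d)/(u−d) = 0.8929; price each node as the discounted p*-expectation of its children.
Terminal values V(2,·): V(2,0)=30.8864, V(2,1)=0.0000, V(2,2)=0.0000
(1,0): S=142.7600. Δ = (V_up−V_dn)/(S_up−S_dn) = (0.0000−30.8864)/(162.7464−122.7736) = -0.7727. V = [p*·0.0000 + (1−p*)·30.8864]/1.11 = 2.9813. B = V − Δ·S = 113.2899.
(1,1): S=189.2400. Δ = (V_up−V_dn)/(S_up−S_dn) = (0.0000−0.0000)/(215.7336−162.7464) = 0.0000. V = [p*·0.0000 + (1−p*)·0.0000]/1.11 = 0.0000. B = V − Δ·S = 0.0000.
(0,0): S=166.0000. Δ = (V_up−V_dn)/(S_up−S_dn) = (0.0000−2.9813)/(189.2400−142.7600) = -0.0641. V = [p*·0.0000 + (1−p*)·2.9813]/1.11 = 0.2878. B = V − Δ·S = 10.9353.
Root portfolio cost Δ·166+B reproduces V0=0.2878.

(0,0): Delta=-0.0641 Bond=10.9353
(1,0): Delta=-0.7727 Bond=113.2899
(1,1): Delta=0.0000 Bond=0.0000
V0=0.2878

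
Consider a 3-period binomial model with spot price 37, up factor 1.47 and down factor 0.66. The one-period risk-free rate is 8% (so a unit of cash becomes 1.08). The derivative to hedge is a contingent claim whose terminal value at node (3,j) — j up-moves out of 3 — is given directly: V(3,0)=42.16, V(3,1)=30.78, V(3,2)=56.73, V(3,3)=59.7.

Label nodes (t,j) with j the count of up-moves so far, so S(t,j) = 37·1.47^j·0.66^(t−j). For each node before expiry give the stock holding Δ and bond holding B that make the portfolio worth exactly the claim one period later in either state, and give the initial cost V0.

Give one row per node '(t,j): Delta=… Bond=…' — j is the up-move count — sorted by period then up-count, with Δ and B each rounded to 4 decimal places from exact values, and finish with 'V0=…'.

(0,0): Delta=0.3180 Bond=24.8758
(1,0): Delta=0.3734 Bond=25.5145
(1,1): Delta=0.2950 Bond=28.1208
(2,0): Delta=-0.8717 Bond=47.6228
(2,1): Delta=0.8925 Bond=8.9218
(2,2): Delta=0.0459 Bond=50.2870
V0=36.6431

The replicating-portfolio and risk-neutral prices coincide; use p* = (1.08−0.66)/(1.47−0.66) = 0.5185 for the latter.
At expiry t=3: V(3,0)=42.1600, V(3,1)=30.7800, V(3,2)=56.7300, V(3,3)=59.7000
Node (2,0) S=16.1172: V=(p*·30.7800+(1−p*)·42.1600)/1.08=33.5734; Δ=(30.7800−42.1600)/(23.6923−10.6374)=-0.8717; B=V−Δ·S=47.6228
Node (2,1) S=35.8974: V=(p*·56.7300+(1−p*)·30.7800)/1.08=40.9588; Δ=(56.7300−30.7800)/(52.7692−23.6923)=0.8925; B=V−Δ·S=8.9218
Node (2,2) S=79.9533: V=(p*·59.7000+(1−p*)·56.7300)/1.08=53.9537; Δ=(59.7000−56.7300)/(117.5314−52.7692)=0.0459; B=V−Δ·S=50.2870
Node (1,0) S=24.4200: V=(p*·40.9588+(1−p*)·33.5734)/1.08=34.6323; Δ=(40.9588−33.5734)/(35.8974−16.1172)=0.3734; B=V−Δ·S=25.5145
Node (1,1) S=54.3900: V=(p*·53.9537+(1−p*)·40.9588)/1.08=44.1638; Δ=(53.9537−40.9588)/(79.9533−35.8974)=0.2950; B=V−Δ·S=28.1208
Node (0,0) S=37.0000: V=(p*·44.1638+(1−p*)·34.6323)/1.08=36.6431; Δ=(44.1638−34.6323)/(54.3900−24.4200)=0.3180; B=V−Δ·S=24.8758
Root portfolio cost Δ·37+B reproduces V0=36.6431.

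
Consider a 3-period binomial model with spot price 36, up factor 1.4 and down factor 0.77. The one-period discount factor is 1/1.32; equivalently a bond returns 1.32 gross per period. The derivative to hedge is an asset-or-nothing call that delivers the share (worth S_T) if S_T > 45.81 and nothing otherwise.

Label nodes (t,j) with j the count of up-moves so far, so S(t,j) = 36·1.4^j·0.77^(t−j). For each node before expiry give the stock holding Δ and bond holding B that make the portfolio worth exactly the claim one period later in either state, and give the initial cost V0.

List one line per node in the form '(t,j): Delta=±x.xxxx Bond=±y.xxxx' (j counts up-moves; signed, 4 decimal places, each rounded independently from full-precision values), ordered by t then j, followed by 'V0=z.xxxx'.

(0,0): Delta=1.1622 Bond=-6.4015
(1,0): Delta=2.0576 Bond=-33.2716
(1,1): Delta=1.0905 Bond=-4.8395
(2,0): Delta=0.0000 Bond=0.0000
(2,1): Delta=2.2222 Bond=-50.3067
(2,2): Delta=1.0000 Bond=0.0000
V0=35.4367

The replicating-portfolio and risk-neutral prices coincide; use p* = (1.32−0.77)/(1.4−0.77) = 0.8730 for the latter.
Terminal values V(3,·): V(3,0)=0.0000, V(3,1)=0.0000, V(3,2)=54.3312, V(3,3)=98.7840
  t=2,j=0: stock 21.3444 → up 29.8822 (V=0.0000), down 16.4352 (V=0.0000). Price 0.0000; hedge Δ=0.0000, bond B=0.0000.
  t=2,j=1: stock 38.8080 → up 54.3312 (V=54.3312), down 29.8822 (V=0.0000). Price 35.9333; hedge Δ=2.2222, bond B=-50.3067.
  t=2,j=2: stock 70.5600 → up 98.7840 (V=98.7840), down 54.3312 (V=54.3312). Price 70.5600; hedge Δ=1.0000, bond B=0.0000.
  t=1,j=0: stock 27.7200 → up 38.8080 (V=35.9333), down 21.3444 (V=0.0000). Price 23.7654; hedge Δ=2.0576, bond B=-33.2716.
  t=1,j=1: stock 50.4000 → up 70.5600 (V=70.5600), down 38.8080 (V=35.9333). Price 50.1235; hedge Δ=1.0905, bond B=-4.8395.
  t=0,j=0: stock 36.0000 → up 50.4000 (V=50.1235), down 27.7200 (V=23.7654). Price 35.4367; hedge Δ=1.1622, bond B=-6.4015.
The time-0 hedge costs 35.4367, which is the no-arbitrage price.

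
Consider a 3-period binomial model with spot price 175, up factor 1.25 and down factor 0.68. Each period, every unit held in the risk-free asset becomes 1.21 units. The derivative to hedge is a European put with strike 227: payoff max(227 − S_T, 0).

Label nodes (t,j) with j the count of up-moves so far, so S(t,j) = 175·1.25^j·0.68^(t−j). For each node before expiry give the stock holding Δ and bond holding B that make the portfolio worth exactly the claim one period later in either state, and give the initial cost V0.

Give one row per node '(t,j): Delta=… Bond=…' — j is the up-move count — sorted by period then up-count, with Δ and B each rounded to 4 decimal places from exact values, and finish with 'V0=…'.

(0,0): Delta=-0.3204 Bond=61.2996
(1,0): Delta=-1.0000 Bond=155.0441
(1,1): Delta=-0.2925 Bond=68.0691
(2,0): Delta=-1.0000 Bond=187.6033
(2,1): Delta=-1.0000 Bond=187.6033
(2,2): Delta=-0.2635 Bond=74.4209
V0=5.2283

Under the risk-neutral measure, an up-move has probability p* = (R−d)/(u−d) = 0.9298 and values discount at R = 1.21.
Terminal values V(3,·): V(3,0)=171.9744, V(3,1)=125.8500, V(3,2)=41.0625, V(3,3)=0.0000
(2,0): S=80.9200. Δ = (V_up−V_dn)/(S_up−S_dn) = (125.8500−171.9744)/(101.1500−55.0256) = -1.0000. V = [p*·125.8500 + (1−p*)·171.9744]/1.21 = 106.6833. B = V − Δ·S = 187.6033.
(2,1): S=148.7500. Δ = (V_up−V_dn)/(S_up−S_dn) = (41.0625−125.8500)/(185.9375−101.1500) = -1.0000. V = [p*·41.0625 + (1−p*)·125.8500]/1.21 = 38.8533. B = V − Δ·S = 187.6033.
(2,2): S=273.4375. Δ = (V_up−V_dn)/(S_up−S_dn) = (0.0000−41.0625)/(341.7969−185.9375) = -0.2635. V = [p*·0.0000 + (1−p*)·41.0625]/1.21 = 2.3815. B = V − Δ·S = 74.4209.
(1,0): S=119.0000. Δ = (V_up−V_dn)/(S_up−S_dn) = (38.8533−106.6833)/(148.7500−80.9200) = -1.0000. V = [p*·38.8533 + (1−p*)·106.6833]/1.21 = 36.0441. B = V − Δ·S = 155.0441.
(1,1): S=218.7500. Δ = (V_up−V_dn)/(S_up−S_dn) = (2.3815−38.8533)/(273.4375−148.7500) = -0.2925. V = [p*·2.3815 + (1−p*)·38.8533]/1.21 = 4.0834. B = V − Δ·S = 68.0691.
(0,0): S=175.0000. Δ = (V_up−V_dn)/(S_up−S_dn) = (4.0834−36.0441)/(218.7500−119.0000) = -0.3204. V = [p*·4.0834 + (1−p*)·36.0441]/1.21 = 5.2283. B = V − Δ·S = 61.2996.
Root portfolio cost Δ·175+B reproduces V0=5.2283.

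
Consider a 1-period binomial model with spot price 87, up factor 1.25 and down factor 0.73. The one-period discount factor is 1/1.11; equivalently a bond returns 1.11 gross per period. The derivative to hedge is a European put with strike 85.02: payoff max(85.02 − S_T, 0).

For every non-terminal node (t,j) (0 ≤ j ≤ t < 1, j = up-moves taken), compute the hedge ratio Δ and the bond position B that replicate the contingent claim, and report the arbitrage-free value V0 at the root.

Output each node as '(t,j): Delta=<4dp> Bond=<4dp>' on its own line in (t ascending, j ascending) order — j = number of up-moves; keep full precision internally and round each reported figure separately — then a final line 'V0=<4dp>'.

Risk-neutral probability p* = (R−d)/(u−d) = (1.11−0.73)/(1.25−0.73) = 0.7308.
Terminal values V(1,·): V(1,0)=21.5100, V(1,1)=0.0000
(0,0): S=87.0000. Δ = (V_up−V_dn)/(S_up−S_dn) = (0.0000−21.5100)/(108.7500−63.5100) = -0.4755. V = [p*·0.0000 + (1−p*)·21.5100]/1.11 = 5.2173. B = V − Δ·S = 46.5826.
Each (Δ,B) replicates both successor values, so the strategy is self-financing and V0 is arbitrage-free.

(0,0): Delta=-0.4755 Bond=46.5826
V0=5.2173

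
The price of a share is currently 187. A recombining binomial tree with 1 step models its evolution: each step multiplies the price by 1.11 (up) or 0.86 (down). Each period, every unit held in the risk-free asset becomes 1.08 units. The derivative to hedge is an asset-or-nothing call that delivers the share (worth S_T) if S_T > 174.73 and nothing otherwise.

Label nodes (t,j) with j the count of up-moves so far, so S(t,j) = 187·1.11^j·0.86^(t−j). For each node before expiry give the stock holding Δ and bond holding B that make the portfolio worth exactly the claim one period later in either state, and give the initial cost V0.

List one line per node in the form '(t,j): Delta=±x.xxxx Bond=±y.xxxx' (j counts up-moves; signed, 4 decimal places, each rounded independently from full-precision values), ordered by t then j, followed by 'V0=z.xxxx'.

Under the risk-neutral measure, an up-move has probability p* = (R−d)/(u−d) = 0.8800 and values discount at R = 1.08.
Terminal payoffs: V(1,0)=0.0000, V(1,1)=207.5700
(0,0): S=187.0000. Δ = (V_up−V_dn)/(S_up−S_dn) = (207.5700−0.0000)/(207.5700−160.8200) = 4.4400. V = [p*·207.5700 + (1−p*)·0.0000]/1.08 = 169.1311. B = V − Δ·S = -661.1489.
Self-financing check: at every node Δ·S+B equals the discounted successor values.

(0,0): Delta=4.4400 Bond=-661.1489
V0=169.1311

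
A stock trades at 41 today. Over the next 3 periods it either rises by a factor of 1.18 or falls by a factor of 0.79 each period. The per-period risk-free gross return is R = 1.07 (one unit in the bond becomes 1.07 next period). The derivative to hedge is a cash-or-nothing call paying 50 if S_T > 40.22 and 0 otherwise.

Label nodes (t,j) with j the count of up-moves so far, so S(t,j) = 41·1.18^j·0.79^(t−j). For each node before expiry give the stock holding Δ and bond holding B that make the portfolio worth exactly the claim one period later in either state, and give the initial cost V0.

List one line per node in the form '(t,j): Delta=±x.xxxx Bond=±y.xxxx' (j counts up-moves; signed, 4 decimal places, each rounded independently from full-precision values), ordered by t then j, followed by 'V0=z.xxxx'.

The replicating-portfolio and risk-neutral prices coincide; use p* = (1.07−0.79)/(1.18−0.79) = 0.7179 for the latter.
Payoff layer (t=3): V(3,0)=0.0000, V(3,1)=0.0000, V(3,2)=50.0000, V(3,3)=50.0000
  t=2,j=0: stock 25.5881 → up 30.1940 (V=0.0000), down 20.2146 (V=0.0000). Price 0.0000; hedge Δ=0.0000, bond B=0.0000.
  t=2,j=1: stock 38.2202 → up 45.0998 (V=50.0000), down 30.1940 (V=0.0000). Price 33.5490; hedge Δ=3.3544, bond B=-94.6561.
  t=2,j=2: stock 57.0884 → up 67.3643 (V=50.0000), down 45.0998 (V=50.0000). Price 46.7290; hedge Δ=0.0000, bond B=46.7290.
  t=1,j=0: stock 32.3900 → up 38.2202 (V=33.5490), down 25.5881 (V=0.0000). Price 22.5107; hedge Δ=2.6559, bond B=-63.5124.
  t=1,j=1: stock 48.3800 → up 57.0884 (V=46.7290), down 38.2202 (V=33.5490). Price 40.1977; hedge Δ=0.6985, bond B=6.4029.
  t=0,j=0: stock 41.0000 → up 48.3800 (V=40.1977), down 32.3900 (V=22.5107). Price 32.9057; hedge Δ=1.1061, bond B=-12.4456.
Each (Δ,B) replicates both successor values, so the strategy is self-financing and V0 is arbitrage-free.

(0,0): Delta=1.1061 Bond=-12.4456
(1,0): Delta=2.6559 Bond=-63.5124
(1,1): Delta=0.6985 Bond=6.4029
(2,0): Delta=0.0000 Bond=0.0000
(2,1): Delta=3.3544 Bond=-94.6561
(2,2): Delta=0.0000 Bond=46.7290
V0=32.9057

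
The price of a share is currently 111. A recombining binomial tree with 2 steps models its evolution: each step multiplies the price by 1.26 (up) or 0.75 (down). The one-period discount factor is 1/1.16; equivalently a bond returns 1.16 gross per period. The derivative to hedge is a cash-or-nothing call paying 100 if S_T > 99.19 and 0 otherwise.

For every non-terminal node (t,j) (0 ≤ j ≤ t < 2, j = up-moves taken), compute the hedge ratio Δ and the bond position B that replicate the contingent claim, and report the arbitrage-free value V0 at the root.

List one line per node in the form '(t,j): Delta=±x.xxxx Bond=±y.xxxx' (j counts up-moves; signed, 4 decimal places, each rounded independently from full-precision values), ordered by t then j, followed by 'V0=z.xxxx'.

Since d<R<u, set p* = (R−d)/(u−d) = 0.8039; price each node as the discounted p*-expectation of its children.
Payoff layer (t=2): V(2,0)=0.0000, V(2,1)=100.0000, V(2,2)=100.0000
(1,0): S=83.2500. Δ = (V_up−V_dn)/(S_up−S_dn) = (100.0000−0.0000)/(104.8950−62.4375) = 2.3553. V = [p*·100.0000 + (1−p*)·0.0000]/1.16 = 69.3036. B = V − Δ·S = -126.7748.
(1,1): S=139.8600. Δ = (V_up−V_dn)/(S_up−S_dn) = (100.0000−100.0000)/(176.2236−104.8950) = 0.0000. V = [p*·100.0000 + (1−p*)·100.0000]/1.16 = 86.2069. B = V − Δ·S = 86.2069.
(0,0): S=111.0000. Δ = (V_up−V_dn)/(S_up−S_dn) = (86.2069−69.3036)/(139.8600−83.2500) = 0.2986. V = [p*·86.2069 + (1−p*)·69.3036]/1.16 = 71.4591. B = V − Δ·S = 38.3153.
Root portfolio cost Δ·111+B reproduces V0=71.4591.

(0,0): Delta=0.2986 Bond=38.3153
(1,0): Delta=2.3553 Bond=-126.7748
(1,1): Delta=0.0000 Bond=86.2069
V0=71.4591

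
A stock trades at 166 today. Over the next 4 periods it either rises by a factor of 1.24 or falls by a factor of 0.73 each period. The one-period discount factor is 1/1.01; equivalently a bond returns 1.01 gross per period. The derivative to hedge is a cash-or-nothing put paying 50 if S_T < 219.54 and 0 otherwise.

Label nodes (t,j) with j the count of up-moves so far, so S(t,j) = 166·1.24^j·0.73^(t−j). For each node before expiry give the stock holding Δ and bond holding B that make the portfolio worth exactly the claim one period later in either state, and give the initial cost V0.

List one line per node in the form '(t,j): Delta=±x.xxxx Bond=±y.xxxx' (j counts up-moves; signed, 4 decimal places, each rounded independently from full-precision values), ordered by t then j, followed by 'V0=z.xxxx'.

(0,0): Delta=-0.2338 Bond=68.1449
(1,0): Delta=-0.2391 Bond=69.4675
(1,1): Delta=-0.2312 Bond=68.2997
(2,0): Delta=0.0000 Bond=49.0148
(2,1): Delta=-0.3547 Bond=87.5332
(2,2): Delta=-0.1715 Bond=53.7448
(3,0): Delta=0.0000 Bond=49.5050
(3,1): Delta=0.0000 Bond=49.5050
(3,2): Delta=-0.5262 Bond=120.3650
(3,3): Delta=0.0000 Bond=0.0000
V0=29.3396

Risk-neutral probability p* = (R−d)/(u−d) = (1.01−0.73)/(1.24−0.73) = 0.5490.
Payoff layer (t=4): V(4,0)=50.0000, V(4,1)=50.0000, V(4,2)=50.0000, V(4,3)=0.0000, V(4,4)=0.0000
(3,0): S=64.5768. Δ = (V_up−V_dn)/(S_up−S_dn) = (50.0000−50.0000)/(80.0753−47.1411) = 0.0000. V = [p*·50.0000 + (1−p*)·50.0000]/1.01 = 49.5050. B = V − Δ·S = 49.5050.
(3,1): S=109.6921. Δ = (V_up−V_dn)/(S_up−S_dn) = (50.0000−50.0000)/(136.0182−80.0753) = 0.0000. V = [p*·50.0000 + (1−p*)·50.0000]/1.01 = 49.5050. B = V − Δ·S = 49.5050.
(3,2): S=186.3264. Δ = (V_up−V_dn)/(S_up−S_dn) = (0.0000−50.0000)/(231.0447−136.0182) = -0.5262. V = [p*·0.0000 + (1−p*)·50.0000]/1.01 = 22.3258. B = V − Δ·S = 120.3650.
(3,3): S=316.4996. Δ = (V_up−V_dn)/(S_up−S_dn) = (0.0000−0.0000)/(392.4595−231.0447) = 0.0000. V = [p*·0.0000 + (1−p*)·0.0000]/1.01 = 0.0000. B = V − Δ·S = 0.0000.
(2,0): S=88.4614. Δ = (V_up−V_dn)/(S_up−S_dn) = (49.5050−49.5050)/(109.6921−64.5768) = 0.0000. V = [p*·49.5050 + (1−p*)·49.5050]/1.01 = 49.0148. B = V − Δ·S = 49.0148.
(2,1): S=150.2632. Δ = (V_up−V_dn)/(S_up−S_dn) = (22.3258−49.5050)/(186.3264−109.6921) = -0.3547. V = [p*·22.3258 + (1−p*)·49.5050]/1.01 = 34.2406. B = V − Δ·S = 87.5332.
(2,2): S=255.2416. Δ = (V_up−V_dn)/(S_up−S_dn) = (0.0000−22.3258)/(316.4996−186.3264) = -0.1715. V = [p*·0.0000 + (1−p*)·22.3258]/1.01 = 9.9688. B = V − Δ·S = 53.7448.
(1,0): S=121.1800. Δ = (V_up−V_dn)/(S_up−S_dn) = (34.2406−49.0148)/(150.2632−88.4614) = -0.2391. V = [p*·34.2406 + (1−p*)·49.0148]/1.01 = 40.4985. B = V − Δ·S = 69.4675.
(1,1): S=205.8400. Δ = (V_up−V_dn)/(S_up−S_dn) = (9.9688−34.2406)/(255.2416−150.2632) = -0.2312. V = [p*·9.9688 + (1−p*)·34.2406]/1.01 = 20.7078. B = V − Δ·S = 68.2997.
(0,0): S=166.0000. Δ = (V_up−V_dn)/(S_up−S_dn) = (20.7078−40.4985)/(205.8400−121.1800) = -0.2338. V = [p*·20.7078 + (1−p*)·40.4985]/1.01 = 29.3396. B = V − Δ·S = 68.1449.
Root portfolio cost Δ·166+B reproduces V0=29.3396.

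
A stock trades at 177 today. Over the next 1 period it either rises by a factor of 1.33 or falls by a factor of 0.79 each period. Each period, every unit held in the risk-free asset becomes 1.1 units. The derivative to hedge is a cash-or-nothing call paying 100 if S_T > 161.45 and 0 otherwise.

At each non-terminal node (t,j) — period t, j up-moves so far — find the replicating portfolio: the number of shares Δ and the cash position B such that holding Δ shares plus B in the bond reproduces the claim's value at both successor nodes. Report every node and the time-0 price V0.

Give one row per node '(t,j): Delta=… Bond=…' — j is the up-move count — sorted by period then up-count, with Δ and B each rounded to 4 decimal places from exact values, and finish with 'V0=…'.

No-arbitrage ⇒ martingale measure with p* = (R−d)/(u−d) = 0.5741.
Terminal payoffs: V(1,0)=0.0000, V(1,1)=100.0000
(0,0): S=177.0000. Δ = (V_up−V_dn)/(S_up−S_dn) = (100.0000−0.0000)/(235.4100−139.8300) = 1.0462. V = [p*·100.0000 + (1−p*)·0.0000]/1.1 = 52.1886. B = V − Δ·S = -132.9966.
Each (Δ,B) replicates both successor values, so the strategy is self-financing and V0 is arbitrage-free.

(0,0): Delta=1.0462 Bond=-132.9966
V0=52.1886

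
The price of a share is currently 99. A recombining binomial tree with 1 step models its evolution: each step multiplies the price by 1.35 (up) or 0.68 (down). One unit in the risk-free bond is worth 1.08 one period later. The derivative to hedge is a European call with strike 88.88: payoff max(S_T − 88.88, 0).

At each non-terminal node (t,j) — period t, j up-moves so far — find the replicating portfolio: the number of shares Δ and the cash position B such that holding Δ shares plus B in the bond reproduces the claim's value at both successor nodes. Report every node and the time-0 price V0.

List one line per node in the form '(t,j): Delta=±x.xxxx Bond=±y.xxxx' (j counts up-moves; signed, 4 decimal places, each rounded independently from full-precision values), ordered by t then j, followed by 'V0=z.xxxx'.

Risk-neutral probability p* = (R−d)/(u−d) = (1.08−0.68)/(1.35−0.68) = 0.5970.
Terminal values V(1,·): V(1,0)=0.0000, V(1,1)=44.7700
Node (0,0) S=99.0000: V=(p*·44.7700+(1−p*)·0.0000)/1.08=24.7485; Δ=(44.7700−0.0000)/(133.6500−67.3200)=0.6750; B=V−Δ·S=-42.0724
Root portfolio cost Δ·99+B reproduces V0=24.7485.

(0,0): Delta=0.6750 Bond=-42.0724
V0=24.7485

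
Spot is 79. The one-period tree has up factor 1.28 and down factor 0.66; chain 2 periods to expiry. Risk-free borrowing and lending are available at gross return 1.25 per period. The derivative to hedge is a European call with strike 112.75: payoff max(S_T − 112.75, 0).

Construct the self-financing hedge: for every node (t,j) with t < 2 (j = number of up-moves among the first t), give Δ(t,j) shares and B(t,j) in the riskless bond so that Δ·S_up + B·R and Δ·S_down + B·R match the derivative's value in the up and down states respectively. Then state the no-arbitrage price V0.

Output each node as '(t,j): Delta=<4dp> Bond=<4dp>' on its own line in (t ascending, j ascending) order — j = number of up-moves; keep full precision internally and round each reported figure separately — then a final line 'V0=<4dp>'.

(0,0): Delta=0.2593 Bond=-10.8164
(1,0): Delta=0.0000 Bond=0.0000
(1,1): Delta=0.2661 Bond=-14.2080
V0=9.6692

Since d<R<u, set p* = (R−d)/(u−d) = 0.9516; price each node as the discounted p*-expectation of its children.
Payoff layer (t=2): V(2,0)=0.0000, V(2,1)=0.0000, V(2,2)=16.6836
(1,0): S=52.1400. Δ = (V_up−V_dn)/(S_up−S_dn) = (0.0000−0.0000)/(66.7392−34.4124) = 0.0000. V = [p*·0.0000 + (1−p*)·0.0000]/1.25 = 0.0000. B = V − Δ·S = 0.0000.
(1,1): S=101.1200. Δ = (V_up−V_dn)/(S_up−S_dn) = (16.6836−0.0000)/(129.4336−66.7392) = 0.2661. V = [p*·16.6836 + (1−p*)·0.0000]/1.25 = 12.7011. B = V − Δ·S = -14.2080.
(0,0): S=79.0000. Δ = (V_up−V_dn)/(S_up−S_dn) = (12.7011−0.0000)/(101.1200−52.1400) = 0.2593. V = [p*·12.7011 + (1−p*)·0.0000]/1.25 = 9.6692. B = V − Δ·S = -10.8164.
The time-0 hedge costs 9.6692, which is the no-arbitrage price.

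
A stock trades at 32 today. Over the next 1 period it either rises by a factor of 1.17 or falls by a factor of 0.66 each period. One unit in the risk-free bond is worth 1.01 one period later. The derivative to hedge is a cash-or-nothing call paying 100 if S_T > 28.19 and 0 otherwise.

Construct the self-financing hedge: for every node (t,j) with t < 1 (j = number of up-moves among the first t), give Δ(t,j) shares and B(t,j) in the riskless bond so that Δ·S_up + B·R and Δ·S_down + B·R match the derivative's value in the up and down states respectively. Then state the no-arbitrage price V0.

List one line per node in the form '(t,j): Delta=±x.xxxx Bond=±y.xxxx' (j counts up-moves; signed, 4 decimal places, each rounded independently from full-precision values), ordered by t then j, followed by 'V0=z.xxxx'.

(0,0): Delta=6.1275 Bond=-128.1305
V0=67.9480

Risk-neutral probability p* = (R−d)/(u−d) = (1.01−0.66)/(1.17−0.66) = 0.6863.
At expiry t=1: V(1,0)=0.0000, V(1,1)=100.0000
  t=0,j=0: stock 32.0000 → up 37.4400 (V=100.0000), down 21.1200 (V=0.0000). Price 67.9480; hedge Δ=6.1275, bond B=-128.1305.
Each (Δ,B) replicates both successor values, so the strategy is self-financing and V0 is arbitrage-free.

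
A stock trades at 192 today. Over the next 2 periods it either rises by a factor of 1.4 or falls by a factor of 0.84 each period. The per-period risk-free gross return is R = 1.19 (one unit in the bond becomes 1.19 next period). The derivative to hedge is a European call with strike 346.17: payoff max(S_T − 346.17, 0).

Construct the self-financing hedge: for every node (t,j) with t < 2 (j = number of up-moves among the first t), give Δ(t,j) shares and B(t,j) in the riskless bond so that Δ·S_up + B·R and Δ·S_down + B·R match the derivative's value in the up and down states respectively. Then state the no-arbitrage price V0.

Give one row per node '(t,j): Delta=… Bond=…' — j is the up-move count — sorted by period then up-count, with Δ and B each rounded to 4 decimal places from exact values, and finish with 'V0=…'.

Under the risk-neutral measure, an up-move has probability p* = (R−d)/(u−d) = 0.6250 and values discount at R = 1.19.
Payoff layer (t=2): V(2,0)=0.0000, V(2,1)=0.0000, V(2,2)=30.1500
  t=1,j=0: stock 161.2800 → up 225.7920 (V=0.0000), down 135.4752 (V=0.0000). Price 0.0000; hedge Δ=0.0000, bond B=0.0000.
  t=1,j=1: stock 268.8000 → up 376.3200 (V=30.1500), down 225.7920 (V=0.0000). Price 15.8351; hedge Δ=0.2003, bond B=-38.0042.
  t=0,j=0: stock 192.0000 → up 268.8000 (V=15.8351), down 161.2800 (V=0.0000). Price 8.3167; hedge Δ=0.1473, bond B=-19.9602.
Self-financing check: at every node Δ·S+B equals the discounted successor values.

(0,0): Delta=0.1473 Bond=-19.9602
(1,0): Delta=0.0000 Bond=0.0000
(1,1): Delta=0.2003 Bond=-38.0042
V0=8.3167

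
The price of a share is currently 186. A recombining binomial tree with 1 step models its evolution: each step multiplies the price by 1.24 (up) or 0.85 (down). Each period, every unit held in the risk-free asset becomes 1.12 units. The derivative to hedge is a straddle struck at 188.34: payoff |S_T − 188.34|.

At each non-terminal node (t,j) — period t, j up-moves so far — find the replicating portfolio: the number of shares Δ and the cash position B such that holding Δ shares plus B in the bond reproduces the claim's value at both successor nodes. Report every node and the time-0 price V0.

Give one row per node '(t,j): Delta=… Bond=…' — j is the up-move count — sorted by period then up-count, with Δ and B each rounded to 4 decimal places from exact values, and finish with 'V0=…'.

(0,0): Delta=0.1663 Bond=3.5316
V0=34.4547

Since d<R<u, set p* = (R−d)/(u−d) = 0.6923; price each node as the discounted p*-expectation of its children.
Terminal values V(1,·): V(1,0)=30.2400, V(1,1)=42.3000
  t=0,j=0: stock 186.0000 → up 230.6400 (V=42.3000), down 158.1000 (V=30.2400). Price 34.4547; hedge Δ=0.1663, bond B=3.5316.
The time-0 hedge costs 34.4547, which is the no-arbitrage price.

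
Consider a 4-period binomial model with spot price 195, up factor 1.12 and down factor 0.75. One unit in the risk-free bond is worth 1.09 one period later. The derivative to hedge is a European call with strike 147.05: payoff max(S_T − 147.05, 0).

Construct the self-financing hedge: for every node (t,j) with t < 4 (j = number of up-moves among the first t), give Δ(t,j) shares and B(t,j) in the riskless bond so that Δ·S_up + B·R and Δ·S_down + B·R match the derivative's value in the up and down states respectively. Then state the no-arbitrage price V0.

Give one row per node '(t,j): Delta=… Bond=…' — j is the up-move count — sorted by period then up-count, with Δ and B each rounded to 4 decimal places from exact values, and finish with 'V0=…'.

No-arbitrage ⇒ martingale measure with p* = (R−d)/(u−d) = 0.9189.
Terminal values V(4,·): V(4,0)=0.0000, V(4,1)=0.0000, V(4,2)=0.0000, V(4,3)=58.4207, V(4,4)=159.7863
Node (3,0) S=82.2656: V=(p*·0.0000+(1−p*)·0.0000)/1.09=0.0000; Δ=(0.0000−0.0000)/(92.1375−61.6992)=0.0000; B=V−Δ·S=0.0000
Node (3,1) S=122.8500: V=(p*·0.0000+(1−p*)·0.0000)/1.09=0.0000; Δ=(0.0000−0.0000)/(137.5920−92.1375)=0.0000; B=V−Δ·S=0.0000
Node (3,2) S=183.4560: V=(p*·58.4207+(1−p*)·0.0000)/1.09=49.2513; Δ=(58.4207−0.0000)/(205.4707−137.5920)=0.8607; B=V−Δ·S=-108.6425
Node (3,3) S=273.9610: V=(p*·159.7863+(1−p*)·58.4207)/1.09=139.0527; Δ=(159.7863−58.4207)/(306.8363−205.4707)=1.0000; B=V−Δ·S=-134.9083
Node (2,0) S=109.6875: V=(p*·0.0000+(1−p*)·0.0000)/1.09=0.0000; Δ=(0.0000−0.0000)/(122.8500−82.2656)=0.0000; B=V−Δ·S=0.0000
Node (2,1) S=163.8000: V=(p*·49.2513+(1−p*)·0.0000)/1.09=41.5210; Δ=(49.2513−0.0000)/(183.4560−122.8500)=0.8126; B=V−Δ·S=-91.5905
Node (2,2) S=244.6080: V=(p*·139.0527+(1−p*)·49.2513)/1.09=120.8913; Δ=(139.0527−49.2513)/(273.9610−183.4560)=0.9922; B=V−Δ·S=-121.8152
Node (1,0) S=146.2500: V=(p*·41.5210+(1−p*)·0.0000)/1.09=35.0041; Δ=(41.5210−0.0000)/(163.8000−109.6875)=0.7673; B=V−Δ·S=-77.2149
Node (1,1) S=218.4000: V=(p*·120.8913+(1−p*)·41.5210)/1.09=105.0054; Δ=(120.8913−41.5210)/(244.6080−163.8000)=0.9822; B=V−Δ·S=-109.5088
Node (0,0) S=195.0000: V=(p*·105.0054+(1−p*)·35.0041)/1.09=91.1281; Δ=(105.0054−35.0041)/(218.4000−146.2500)=0.9702; B=V−Δ·S=-98.0646
Root portfolio cost Δ·195+B reproduces V0=91.1281.

(0,0): Delta=0.9702 Bond=-98.0646
(1,0): Delta=0.7673 Bond=-77.2149
(1,1): Delta=0.9822 Bond=-109.5088
(2,0): Delta=0.0000 Bond=0.0000
(2,1): Delta=0.8126 Bond=-91.5905
(2,2): Delta=0.9922 Bond=-121.8152
(3,0): Delta=0.0000 Bond=0.0000
(3,1): Delta=0.0000 Bond=0.0000
(3,2): Delta=0.8607 Bond=-108.6425
(3,3): Delta=1.0000 Bond=-134.9083
V0=91.1281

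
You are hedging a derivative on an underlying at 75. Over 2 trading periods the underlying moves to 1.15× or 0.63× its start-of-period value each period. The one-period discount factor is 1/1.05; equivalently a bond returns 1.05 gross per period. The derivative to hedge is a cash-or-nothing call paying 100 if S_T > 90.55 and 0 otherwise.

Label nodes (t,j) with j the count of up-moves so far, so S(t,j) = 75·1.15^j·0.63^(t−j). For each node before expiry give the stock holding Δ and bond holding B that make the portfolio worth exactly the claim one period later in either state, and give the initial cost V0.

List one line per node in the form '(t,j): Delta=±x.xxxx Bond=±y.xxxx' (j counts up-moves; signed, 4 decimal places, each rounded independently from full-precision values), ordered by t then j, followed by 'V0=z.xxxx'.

(0,0): Delta=1.9724 Bond=-88.7574
(1,0): Delta=0.0000 Bond=0.0000
(1,1): Delta=2.2297 Bond=-115.3846
V0=59.1716

Risk-neutral probability p* = (R−d)/(u−d) = (1.05−0.63)/(1.15−0.63) = 0.8077.
At expiry t=2: V(2,0)=0.0000, V(2,1)=0.0000, V(2,2)=100.0000
  t=1,j=0: stock 47.2500 → up 54.3375 (V=0.0000), down 29.7675 (V=0.0000). Price 0.0000; hedge Δ=0.0000, bond B=0.0000.
  t=1,j=1: stock 86.2500 → up 99.1875 (V=100.0000), down 54.3375 (V=0.0000). Price 76.9231; hedge Δ=2.2297, bond B=-115.3846.
  t=0,j=0: stock 75.0000 → up 86.2500 (V=76.9231), down 47.2500 (V=0.0000). Price 59.1716; hedge Δ=1.9724, bond B=-88.7574.
Root portfolio cost Δ·75+B reproduces V0=59.1716.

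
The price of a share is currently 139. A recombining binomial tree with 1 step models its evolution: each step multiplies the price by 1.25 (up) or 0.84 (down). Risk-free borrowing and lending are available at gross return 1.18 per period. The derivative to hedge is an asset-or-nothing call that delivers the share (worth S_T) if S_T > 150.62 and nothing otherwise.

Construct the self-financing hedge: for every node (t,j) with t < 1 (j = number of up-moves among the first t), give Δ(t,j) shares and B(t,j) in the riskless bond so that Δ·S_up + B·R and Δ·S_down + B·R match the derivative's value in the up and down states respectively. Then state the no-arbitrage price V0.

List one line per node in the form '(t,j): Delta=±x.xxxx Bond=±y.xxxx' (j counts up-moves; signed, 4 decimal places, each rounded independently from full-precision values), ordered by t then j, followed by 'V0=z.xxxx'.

Risk-neutral probability p* = (R−d)/(u−d) = (1.18−0.84)/(1.25−0.84) = 0.8293.
Terminal payoffs: V(1,0)=0.0000, V(1,1)=173.7500
  t=0,j=0: stock 139.0000 → up 173.7500 (V=173.7500), down 116.7600 (V=0.0000). Price 122.1062; hedge Δ=3.0488, bond B=-301.6742.
Root portfolio cost Δ·139+B reproduces V0=122.1062.

(0,0): Delta=3.0488 Bond=-301.6742
V0=122.1062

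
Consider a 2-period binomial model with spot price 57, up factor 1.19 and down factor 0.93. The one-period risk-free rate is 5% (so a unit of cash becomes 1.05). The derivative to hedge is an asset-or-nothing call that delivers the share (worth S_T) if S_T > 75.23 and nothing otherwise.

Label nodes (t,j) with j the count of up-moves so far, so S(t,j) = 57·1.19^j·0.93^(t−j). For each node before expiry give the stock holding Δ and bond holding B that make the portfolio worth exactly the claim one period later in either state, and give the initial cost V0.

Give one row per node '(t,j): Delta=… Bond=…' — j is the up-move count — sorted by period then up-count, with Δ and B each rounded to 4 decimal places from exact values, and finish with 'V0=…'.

Under the risk-neutral measure, an up-move has probability p* = (R−d)/(u−d) = 0.4615 and values discount at R = 1.05.
Terminal payoffs: V(2,0)=0.0000, V(2,1)=0.0000, V(2,2)=80.7177
  t=1,j=0: stock 53.0100 → up 63.0819 (V=0.0000), down 49.2993 (V=0.0000). Price 0.0000; hedge Δ=0.0000, bond B=0.0000.
  t=1,j=1: stock 67.8300 → up 80.7177 (V=80.7177), down 63.0819 (V=0.0000). Price 35.4803; hedge Δ=4.5769, bond B=-274.9724.
  t=0,j=0: stock 57.0000 → up 67.8300 (V=35.4803), down 53.0100 (V=0.0000). Price 15.5957; hedge Δ=2.3941, bond B=-120.8670.
Self-financing check: at every node Δ·S+B equals the discounted successor values.

(0,0): Delta=2.3941 Bond=-120.8670
(1,0): Delta=0.0000 Bond=0.0000
(1,1): Delta=4.5769 Bond=-274.9724
V0=15.5957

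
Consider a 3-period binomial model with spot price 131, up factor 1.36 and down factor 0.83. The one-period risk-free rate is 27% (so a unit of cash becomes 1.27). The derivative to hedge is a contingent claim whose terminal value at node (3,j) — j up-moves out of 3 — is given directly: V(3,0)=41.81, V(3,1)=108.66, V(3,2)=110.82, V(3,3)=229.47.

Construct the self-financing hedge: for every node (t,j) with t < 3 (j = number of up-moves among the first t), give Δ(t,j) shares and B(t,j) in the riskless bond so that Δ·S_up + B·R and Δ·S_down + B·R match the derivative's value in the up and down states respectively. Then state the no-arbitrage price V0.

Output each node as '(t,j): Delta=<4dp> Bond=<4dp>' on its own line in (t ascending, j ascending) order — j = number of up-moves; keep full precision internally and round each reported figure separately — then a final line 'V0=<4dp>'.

(0,0): Delta=0.7529 Bond=-11.6260
(1,0): Delta=0.1796 Bond=47.5680
(1,1): Delta=0.8245 Bond=-27.5150
(2,0): Delta=1.3976 Bond=-49.5115
(2,1): Delta=0.0276 Bond=82.8956
(2,2): Delta=0.9239 Bond=-59.0475
V0=87.0031

No-arbitrage ⇒ martingale measure with p* = (R−d)/(u−d) = 0.8302.
At expiry t=3: V(3,0)=41.8100, V(3,1)=108.6600, V(3,2)=110.8200, V(3,3)=229.4700
(2,0): S=90.2459. Δ = (V_up−V_dn)/(S_up−S_dn) = (108.6600−41.8100)/(122.7344−74.9041) = 1.3976. V = [p*·108.6600 + (1−p*)·41.8100]/1.27 = 76.6206. B = V − Δ·S = -49.5115.
(2,1): S=147.8728. Δ = (V_up−V_dn)/(S_up−S_dn) = (110.8200−108.6600)/(201.1070−122.7344) = 0.0276. V = [p*·110.8200 + (1−p*)·108.6600]/1.27 = 86.9710. B = V − Δ·S = 82.8956.
(2,2): S=242.2976. Δ = (V_up−V_dn)/(S_up−S_dn) = (229.4700−110.8200)/(329.5247−201.1070) = 0.9239. V = [p*·229.4700 + (1−p*)·110.8200]/1.27 = 164.8204. B = V − Δ·S = -59.0475.
(1,0): S=108.7300. Δ = (V_up−V_dn)/(S_up−S_dn) = (86.9710−76.6206)/(147.8728−90.2459) = 0.1796. V = [p*·86.9710 + (1−p*)·76.6206]/1.27 = 67.0972. B = V − Δ·S = 47.5680.
(1,1): S=178.1600. Δ = (V_up−V_dn)/(S_up−S_dn) = (164.8204−86.9710)/(242.2976−147.8728) = 0.8245. V = [p*·164.8204 + (1−p*)·86.9710]/1.27 = 119.3706. B = V − Δ·S = -27.5150.
(0,0): S=131.0000. Δ = (V_up−V_dn)/(S_up−S_dn) = (119.3706−67.0972)/(178.1600−108.7300) = 0.7529. V = [p*·119.3706 + (1−p*)·67.0972]/1.27 = 87.0031. B = V − Δ·S = -11.6260.
Root portfolio cost Δ·131+B reproduces V0=87.0031.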